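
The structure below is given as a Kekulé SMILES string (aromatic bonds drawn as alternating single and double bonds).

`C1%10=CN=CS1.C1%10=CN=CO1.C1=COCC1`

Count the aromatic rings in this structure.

2

The SMILES encodes a five-membered ring with a sulfur at position 1 and a nitrogen at position 3 (in a C=N bond), with two double bonds; a five-membered ring with an oxygen at position 1 and a nitrogen at position 3 (in a C=N bond), with two double bonds; a five-membered ring of four carbons and one oxygen, with one C=C double bond and two sp³ carbons.
The 5-membered ring with one sulfur and one =N– is planar and fully conjugated; 2 ring double bonds (4 π electrons) plus a heteroatom lone pair (2) give 6 π electrons. 6 = 4(1)+2, so it is aromatic (thiazole).
The 5-membered ring with one oxygen and one =N– is fully conjugated (every ring atom contributes a p orbital); 2 ring double bonds (4 π electrons) plus a heteroatom lone pair (2) give 6 π electrons. Since 6 = 4n+2 (n=1), it is aromatic (oxazole).
The 5-membered ring with one oxygen has two sp³ carbons, so it is not fully conjugated — not aromatic (2,3-dihydrofuran).
2 of the 3 rings are aromatic. Total: 2.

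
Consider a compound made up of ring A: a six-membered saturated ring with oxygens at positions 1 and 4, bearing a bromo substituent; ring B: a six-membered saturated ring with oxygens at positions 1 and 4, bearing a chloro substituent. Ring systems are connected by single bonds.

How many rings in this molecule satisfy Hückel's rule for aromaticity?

0

Ring A has only sp³ atoms, so it is not fully conjugated — not aromatic (1,4-dioxane).
Ring B has only sp³ atoms, so it is not fully conjugated — not aromatic (1,4-dioxane).
No ring is aromatic. Total: 0.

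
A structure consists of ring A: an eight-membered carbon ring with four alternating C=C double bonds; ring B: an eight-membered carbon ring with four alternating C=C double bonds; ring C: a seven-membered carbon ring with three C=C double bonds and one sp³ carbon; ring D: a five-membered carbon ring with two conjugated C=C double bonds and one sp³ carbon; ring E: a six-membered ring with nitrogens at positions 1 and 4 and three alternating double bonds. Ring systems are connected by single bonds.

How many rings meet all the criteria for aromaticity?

1

Ring A has only sp² ring atoms; a planar conformation would have a fully conjugated π system of 8 electrons. But 8 = 4(2), which is 4n not 4n+2, so ring A is not aromatic (cyclooctatetraene) — cyclooctatetraene distorts into a non-planar tub to avoid antiaromaticity.
Ring B has only sp² ring atoms; a planar conformation would have a fully conjugated π system of 8 electrons. But 8 = 4(2), which is 4n not 4n+2, so ring B is not aromatic (cyclooctatetraene) — cyclooctatetraene distorts into a non-planar tub to avoid antiaromaticity.
Ring C has one sp³ carbon, so it is not fully conjugated — not aromatic (cycloheptatriene).
Ring D has one sp³ carbon, so it is not fully conjugated — not aromatic (cyclopentadiene).
Ring E has a continuous p-orbital overlap around the ring; 3 ring double bonds give 6 π electrons. Since 6 = 4n+2 (n=1), ring E is aromatic (pyrazine).
Aromatic: E. Total: 1.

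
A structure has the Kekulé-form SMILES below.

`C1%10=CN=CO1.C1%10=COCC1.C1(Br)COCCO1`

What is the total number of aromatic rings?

1

The SMILES encodes a five-membered ring with an oxygen at position 1 and a nitrogen at position 3 (in a C=N bond), with two double bonds; a five-membered ring of four carbons and one oxygen, with one C=C double bond and two sp³ carbons; a six-membered saturated ring with oxygens at positions 1 and 4.
The 5-membered ring with one oxygen and one =N– has a continuous p-orbital overlap around the ring; 2 ring double bonds (4 π electrons) plus a heteroatom lone pair (2) give 6 π electrons. 6 = 4(1)+2, so it is aromatic (oxazole).
The 5-membered ring with one oxygen has two sp³ carbons, so it is not fully conjugated — not aromatic (2,3-dihydrofuran).
The 6-membered ring with two oxygens (1,4) has only sp³ atoms, so it is not fully conjugated — not aromatic (1,4-dioxane).
1 of the 3 rings is aromatic. Total: 1.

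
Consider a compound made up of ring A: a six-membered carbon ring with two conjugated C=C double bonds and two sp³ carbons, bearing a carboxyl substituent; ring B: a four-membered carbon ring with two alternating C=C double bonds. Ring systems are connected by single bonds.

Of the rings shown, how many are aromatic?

0

Ring A has two sp³ carbons, so it is not fully conjugated — not aromatic (1,3-cyclohexadiene).
Ring B has only sp² ring atoms; a planar conformation would have a fully conjugated π system of 4 electrons. But 4 = 4(1), which is 4n not 4n+2, so ring B is not aromatic (cyclobutadiene) — cyclobutadiene is antiaromatic and distorts to a rectangle.
No ring is aromatic. Total: 0.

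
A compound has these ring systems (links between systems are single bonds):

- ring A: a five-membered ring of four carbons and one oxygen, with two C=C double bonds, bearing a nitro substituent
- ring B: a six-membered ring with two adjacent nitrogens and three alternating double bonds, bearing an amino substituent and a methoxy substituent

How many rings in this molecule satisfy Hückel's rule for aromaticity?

2

Ring A is fully conjugated (every ring atom contributes a p orbital); 2 ring double bonds (4 π electrons) plus a heteroatom lone pair (2) give 6 π electrons. Since 6 = 4n+2 (n=1), ring A is aromatic (furan).
Ring B is planar and fully conjugated; 3 ring double bonds give 6 π electrons. 6 = 4(1)+2, so ring B is aromatic (pyridazine).
Aromatic: A, B. Total: 2.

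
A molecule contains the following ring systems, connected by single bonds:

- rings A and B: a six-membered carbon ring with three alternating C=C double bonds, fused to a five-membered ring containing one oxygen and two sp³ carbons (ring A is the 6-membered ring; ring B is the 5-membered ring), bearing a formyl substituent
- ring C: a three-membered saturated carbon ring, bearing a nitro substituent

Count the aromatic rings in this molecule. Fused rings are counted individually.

Ring A has a continuous p-orbital overlap around the ring; 3 ring double bonds give 6 π electrons. 6 = 4(1)+2, so ring A is aromatic (benzene ring).
Ring B has two sp³ carbons, so it is not fully conjugated — not aromatic (oxolane ring).
Ring C has only sp³ atoms, so it is not fully conjugated — not aromatic (cyclopropane).
Aromatic: A. Total: 1.

1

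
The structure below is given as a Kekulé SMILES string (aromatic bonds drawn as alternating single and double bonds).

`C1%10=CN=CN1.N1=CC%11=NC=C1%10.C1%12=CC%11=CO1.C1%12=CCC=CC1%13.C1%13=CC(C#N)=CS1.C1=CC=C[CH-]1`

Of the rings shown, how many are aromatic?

The SMILES encodes a five-membered ring with nitrogens at positions 1 and 3 (one bearing H, one in a C=N bond) and two double bonds; a six-membered ring with nitrogens at positions 1 and 4 and three alternating double bonds; a five-membered ring of four carbons and one oxygen, with two C=C double bonds; a six-membered carbon ring with two isolated C=C double bonds and two sp³ carbons; a five-membered ring of four carbons and one sulfur, with two C=C double bonds; a five-membered all-carbon ring bearing a negative charge on one carbon, with two C=C double bonds.
The 5-membered ring with two nitrogens (one N–H, one =N–) is fully conjugated (every ring atom contributes a p orbital); 2 ring double bonds (4 π electrons) plus a heteroatom lone pair (2) give 6 π electrons. Since 6 = 4n+2 (n=1), it is aromatic (imidazole).
The 6-membered ring with two nitrogens (1,4) is planar and fully conjugated; 3 ring double bonds give 6 π electrons. That satisfies 4n+2 with n=1, so it is aromatic (pyrazine).
The 5-membered ring with one oxygen is planar and fully conjugated; 2 ring double bonds (4 π electrons) plus a heteroatom lone pair (2) give 6 π electrons. That satisfies 4n+2 with n=1, so it is aromatic (furan).
The 6-membered ring has two sp³ carbons, so it is not fully conjugated — not aromatic (1,4-cyclohexadiene).
The 5-membered ring with one sulfur is fully conjugated (every ring atom contributes a p orbital); 2 ring double bonds (4 π electrons) plus a heteroatom lone pair (2) give 6 π electrons. 6 = 4(1)+2, so it is aromatic (thiophene).
The 5-membered ring is planar and fully conjugated; 2 ring double bonds (4 π electrons) plus the carbanion lone pair (2) give 6 π electrons. 6 = 4(1)+2, so it is aromatic (cyclopentadienyl anion).
5 of the 6 rings are aromatic. Total: 5.

5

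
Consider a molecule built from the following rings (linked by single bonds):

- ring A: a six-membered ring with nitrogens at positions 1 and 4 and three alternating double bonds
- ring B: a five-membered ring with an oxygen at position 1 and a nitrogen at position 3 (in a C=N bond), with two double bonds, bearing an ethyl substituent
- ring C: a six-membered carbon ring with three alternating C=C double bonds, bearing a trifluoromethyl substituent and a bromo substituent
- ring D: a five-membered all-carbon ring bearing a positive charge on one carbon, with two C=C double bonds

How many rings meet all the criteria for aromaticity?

3

Ring A is planar and fully conjugated; 3 ring double bonds give 6 π electrons. That satisfies 4n+2 with n=1, so ring A is aromatic (pyrazine).
Ring B is fully conjugated (every ring atom contributes a p orbital); 2 ring double bonds (4 π electrons) plus a heteroatom lone pair (2) give 6 π electrons. Since 6 = 4n+2 (n=1), ring B is aromatic (oxazole).
Ring C has a continuous p-orbital overlap around the ring; 3 ring double bonds give 6 π electrons. Since 6 = 4n+2 (n=1), ring C is aromatic (benzene).
Ring D has only sp² ring atoms; a planar conformation would have a fully conjugated π system of 4 electrons. But 4 = 4(1), which is 4n not 4n+2, so ring D is not aromatic (cyclopentadienyl cation).
Aromatic: A, B, C. Total: 3.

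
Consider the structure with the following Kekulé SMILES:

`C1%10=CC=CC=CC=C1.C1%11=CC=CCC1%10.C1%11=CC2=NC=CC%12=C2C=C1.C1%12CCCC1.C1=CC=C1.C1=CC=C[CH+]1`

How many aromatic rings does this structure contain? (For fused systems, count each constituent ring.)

The SMILES encodes an eight-membered carbon ring with four alternating C=C double bonds; a six-membered carbon ring with two conjugated C=C double bonds and two sp³ carbons; two fused six-membered rings, each with three alternating double bonds; one ring is all carbon and the other has one ring nitrogen; a five-membered saturated carbon ring; a four-membered carbon ring with two alternating C=C double bonds; a five-membered all-carbon ring bearing a positive charge on one carbon, with two C=C double bonds.
The 8-membered ring has only sp² ring atoms; a planar conformation would have a fully conjugated π system of 8 electrons. But 8 = 4(2), which is 4n not 4n+2, so it is not aromatic (cyclooctatetraene) — cyclooctatetraene distorts into a non-planar tub to avoid antiaromaticity.
The 6-membered ring has two sp³ carbons, so it is not fully conjugated — not aromatic (1,3-cyclohexadiene).
The fused 6/6-membered bicyclic (with one nitrogen) is a single π system with 10 sp² atoms and 10 π electrons from ring double bonds. 10 = 4(2)+2, so the system is aromatic and both rings count as aromatic (quinoline).
The 5-membered ring has only sp³ atoms, so it is not fully conjugated — not aromatic (cyclopentane).
The 4-membered ring has only sp² ring atoms; a planar conformation would have a fully conjugated π system of 4 electrons. But 4 = 4(1), which is 4n not 4n+2, so it is not aromatic (cyclobutadiene) — cyclobutadiene is antiaromatic and distorts to a rectangle.
The second 5-membered ring has only sp² ring atoms; a planar conformation would have a fully conjugated π system of 4 electrons. But 4 = 4(1), which is 4n not 4n+2, so it is not aromatic (cyclopentadienyl cation).
2 of the 7 rings are aromatic. Total: 2.

2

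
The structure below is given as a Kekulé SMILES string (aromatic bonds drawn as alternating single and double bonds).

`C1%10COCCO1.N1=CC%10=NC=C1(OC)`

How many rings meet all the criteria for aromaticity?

1

The SMILES encodes a six-membered saturated ring with oxygens at positions 1 and 4; a six-membered ring with nitrogens at positions 1 and 4 and three alternating double bonds.
The 6-membered ring with two oxygens (1,4) has only sp³ atoms, so it is not fully conjugated — not aromatic (1,4-dioxane).
The 6-membered ring with two nitrogens (1,4) has a continuous p-orbital overlap around the ring; 3 ring double bonds give 6 π electrons. 6 = 4(1)+2, so it is aromatic (pyrazine).
1 of the 2 rings is aromatic. Total: 1.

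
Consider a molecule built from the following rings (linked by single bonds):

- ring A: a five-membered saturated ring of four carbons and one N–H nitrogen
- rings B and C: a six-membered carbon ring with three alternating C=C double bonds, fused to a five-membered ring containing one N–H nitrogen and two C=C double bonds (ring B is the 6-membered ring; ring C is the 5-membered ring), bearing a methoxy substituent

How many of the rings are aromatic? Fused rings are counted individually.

2

Ring A has only sp³ atoms, so it is not fully conjugated — not aromatic (pyrrolidine).
Rings B and C form a fused bicyclic system (with one N–H) with 9 sp² atoms and 10 π electrons from ring double bonds plus a heteroatom lone pair. 10 = 4(2)+2, so the system is aromatic and both rings count as aromatic (indole).
Aromatic: B, C. Total: 2.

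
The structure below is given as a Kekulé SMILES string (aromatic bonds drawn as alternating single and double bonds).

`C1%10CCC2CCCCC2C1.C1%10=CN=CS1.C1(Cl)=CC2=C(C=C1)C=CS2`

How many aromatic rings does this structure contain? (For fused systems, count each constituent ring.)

3

The SMILES encodes two fused six-membered saturated carbon rings; a five-membered ring with a sulfur at position 1 and a nitrogen at position 3 (in a C=N bond), with two double bonds; a six-membered carbon ring with three alternating C=C double bonds, fused to a five-membered ring containing one sulfur and two C=C double bonds.
The 6-membered ring has only sp³ atoms, so it is not fully conjugated — not aromatic (cyclohexane ring).
The second 6-membered ring has only sp³ atoms, so it is not fully conjugated — not aromatic (cyclohexane ring).
The 5-membered ring with one sulfur and one =N– is planar and fully conjugated; 2 ring double bonds (4 π electrons) plus a heteroatom lone pair (2) give 6 π electrons. Since 6 = 4n+2 (n=1), it is aromatic (thiazole).
The fused 6/5-membered bicyclic (with one sulfur) is a single π system with 9 sp² atoms and 10 π electrons from ring double bonds plus a heteroatom lone pair. 10 = 4(2)+2, so the system is aromatic and both rings count as aromatic (benzothiophene).
3 of the 5 rings are aromatic. Total: 3.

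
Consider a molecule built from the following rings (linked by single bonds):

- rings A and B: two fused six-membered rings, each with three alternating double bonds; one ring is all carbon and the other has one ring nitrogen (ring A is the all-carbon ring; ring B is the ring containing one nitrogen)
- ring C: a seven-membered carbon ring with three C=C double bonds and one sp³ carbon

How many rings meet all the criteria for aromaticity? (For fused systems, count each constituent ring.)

Rings A and B form a fused bicyclic system (with one nitrogen) with 10 sp² atoms and 10 π electrons from ring double bonds. 10 = 4(2)+2, so the system is aromatic and both rings count as aromatic (quinoline).
Ring C has one sp³ carbon, so it is not fully conjugated — not aromatic (cycloheptatriene).
Aromatic: A, B. Total: 2.

2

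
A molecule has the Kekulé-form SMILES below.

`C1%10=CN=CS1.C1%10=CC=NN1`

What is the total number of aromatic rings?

The SMILES encodes a five-membered ring with a sulfur at position 1 and a nitrogen at position 3 (in a C=N bond), with two double bonds; a five-membered ring with two adjacent nitrogens (one bearing H, one in a double bond) and two double bonds.
The 5-membered ring with one sulfur and one =N– is planar and fully conjugated; 2 ring double bonds (4 π electrons) plus a heteroatom lone pair (2) give 6 π electrons. That satisfies 4n+2 with n=1, so it is aromatic (thiazole).
The 5-membered ring with two adjacent nitrogens (one N–H, one =N–) is planar and fully conjugated; 2 ring double bonds (4 π electrons) plus a heteroatom lone pair (2) give 6 π electrons. Since 6 = 4n+2 (n=1), it is aromatic (pyrazole).
2 of the 2 rings are aromatic. Total: 2.

2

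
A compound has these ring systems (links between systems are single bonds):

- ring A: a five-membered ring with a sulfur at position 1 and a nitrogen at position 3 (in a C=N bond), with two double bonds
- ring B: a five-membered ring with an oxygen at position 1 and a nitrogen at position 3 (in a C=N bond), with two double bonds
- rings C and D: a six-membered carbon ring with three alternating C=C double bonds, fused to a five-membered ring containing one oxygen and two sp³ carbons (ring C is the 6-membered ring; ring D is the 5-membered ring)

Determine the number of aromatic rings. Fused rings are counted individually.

Ring A is fully conjugated (every ring atom contributes a p orbital); 2 ring double bonds (4 π electrons) plus a heteroatom lone pair (2) give 6 π electrons. That satisfies 4n+2 with n=1, so ring A is aromatic (thiazole).
Ring B is planar and fully conjugated; 2 ring double bonds (4 π electrons) plus a heteroatom lone pair (2) give 6 π electrons. 6 = 4(1)+2, so ring B is aromatic (oxazole).
Ring C is fully conjugated (every ring atom contributes a p orbital); 3 ring double bonds give 6 π electrons. 6 = 4(1)+2, so ring C is aromatic (benzene ring).
Ring D has two sp³ carbons, so it is not fully conjugated — not aromatic (oxolane ring).
Aromatic: A, B, C. Total: 3.

3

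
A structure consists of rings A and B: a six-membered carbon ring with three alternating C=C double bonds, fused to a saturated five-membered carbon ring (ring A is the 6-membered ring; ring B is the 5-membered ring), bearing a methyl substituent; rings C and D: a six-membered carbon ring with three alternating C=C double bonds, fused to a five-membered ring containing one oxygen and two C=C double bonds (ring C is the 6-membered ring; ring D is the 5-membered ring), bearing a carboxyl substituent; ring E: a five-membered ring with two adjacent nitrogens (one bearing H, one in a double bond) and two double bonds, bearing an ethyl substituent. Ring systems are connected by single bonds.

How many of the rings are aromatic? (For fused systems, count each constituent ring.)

Ring A has a continuous p-orbital overlap around the ring; 3 ring double bonds give 6 π electrons. Since 6 = 4n+2 (n=1), ring A is aromatic (benzene ring).
Ring B has three sp³ carbons, so it is not fully conjugated — not aromatic (cyclopentane ring).
Rings C and D form a fused bicyclic system (with one oxygen) with 9 sp² atoms and 10 π electrons from ring double bonds plus a heteroatom lone pair. 10 = 4(2)+2, so the system is aromatic and both rings count as aromatic (benzofuran).
Ring E has a continuous p-orbital overlap around the ring; 2 ring double bonds (4 π electrons) plus a heteroatom lone pair (2) give 6 π electrons. 6 = 4(1)+2, so ring E is aromatic (pyrazole).
Aromatic: A, C, D, E. Total: 4.

4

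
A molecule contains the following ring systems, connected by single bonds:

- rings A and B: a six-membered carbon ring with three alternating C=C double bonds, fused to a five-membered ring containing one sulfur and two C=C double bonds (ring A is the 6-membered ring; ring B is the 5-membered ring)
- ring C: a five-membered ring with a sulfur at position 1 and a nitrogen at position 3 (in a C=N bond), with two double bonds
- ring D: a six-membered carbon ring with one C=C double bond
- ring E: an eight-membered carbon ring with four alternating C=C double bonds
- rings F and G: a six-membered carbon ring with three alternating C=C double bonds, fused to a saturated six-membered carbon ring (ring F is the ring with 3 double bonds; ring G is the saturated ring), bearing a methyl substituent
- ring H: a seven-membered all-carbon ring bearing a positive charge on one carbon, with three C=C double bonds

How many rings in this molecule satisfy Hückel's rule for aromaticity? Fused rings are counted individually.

Rings A and B form a fused bicyclic system (with one sulfur) with 9 sp² atoms and 10 π electrons from ring double bonds plus a heteroatom lone pair. 10 = 4(2)+2, so the system is aromatic and both rings count as aromatic (benzothiophene).
Ring C is planar and fully conjugated; 2 ring double bonds (4 π electrons) plus a heteroatom lone pair (2) give 6 π electrons. That satisfies 4n+2 with n=1, so ring C is aromatic (thiazole).
Ring D has four sp³ carbons, so it is not fully conjugated — not aromatic (cyclohexene).
Ring E has only sp² ring atoms; a planar conformation would have a fully conjugated π system of 8 electrons. But 8 = 4(2), which is 4n not 4n+2, so ring E is not aromatic (cyclooctatetraene) — cyclooctatetraene distorts into a non-planar tub to avoid antiaromaticity.
Ring F has a continuous p-orbital overlap around the ring; 3 ring double bonds give 6 π electrons. 6 = 4(1)+2, so ring F is aromatic (benzene ring).
Ring G has four sp³ carbons, so it is not fully conjugated — not aromatic (cyclohexane ring).
Ring H is planar and fully conjugated; 3 ring double bonds (6 π electrons) plus the carbocation's empty p orbital (0, but keeps the ring conjugated) give 6 π electrons. Since 6 = 4n+2 (n=1), ring H is aromatic (tropylium cation).
Aromatic: A, B, C, F, H. Total: 5.

5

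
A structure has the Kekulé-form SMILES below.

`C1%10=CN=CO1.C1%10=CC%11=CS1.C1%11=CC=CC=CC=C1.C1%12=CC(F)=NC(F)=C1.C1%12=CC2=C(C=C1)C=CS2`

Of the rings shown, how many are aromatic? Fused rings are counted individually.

5

The SMILES encodes a five-membered ring with an oxygen at position 1 and a nitrogen at position 3 (in a C=N bond), with two double bonds; a five-membered ring of four carbons and one sulfur, with two C=C double bonds; an eight-membered carbon ring with four alternating C=C double bonds; a six-membered ring of five carbons and one nitrogen with three alternating double bonds; a six-membered carbon ring with three alternating C=C double bonds, fused to a five-membered ring containing one sulfur and two C=C double bonds.
The 5-membered ring with one oxygen and one =N– has a continuous p-orbital overlap around the ring; 2 ring double bonds (4 π electrons) plus a heteroatom lone pair (2) give 6 π electrons. Since 6 = 4n+2 (n=1), it is aromatic (oxazole).
The 5-membered ring with one sulfur has a continuous p-orbital overlap around the ring; 2 ring double bonds (4 π electrons) plus a heteroatom lone pair (2) give 6 π electrons. Since 6 = 4n+2 (n=1), it is aromatic (thiophene).
The 8-membered ring has only sp² ring atoms; a planar conformation would have a fully conjugated π system of 8 electrons. But 8 = 4(2), which is 4n not 4n+2, so it is not aromatic (cyclooctatetraene) — cyclooctatetraene distorts into a non-planar tub to avoid antiaromaticity.
The 6-membered ring with one nitrogen is planar and fully conjugated; 3 ring double bonds give 6 π electrons. 6 = 4(1)+2, so it is aromatic (pyridine).
The fused 6/5-membered bicyclic (with one sulfur) is a single π system with 9 sp² atoms and 10 π electrons from ring double bonds plus a heteroatom lone pair. 10 = 4(2)+2, so the system is aromatic and both rings count as aromatic (benzothiophene).
5 of the 6 rings are aromatic. Total: 5.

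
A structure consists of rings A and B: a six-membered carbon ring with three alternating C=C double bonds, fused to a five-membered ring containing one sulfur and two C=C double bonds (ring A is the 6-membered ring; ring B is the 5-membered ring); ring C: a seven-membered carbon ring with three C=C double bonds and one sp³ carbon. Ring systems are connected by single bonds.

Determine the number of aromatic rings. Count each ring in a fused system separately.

Rings A and B form a fused bicyclic system (with one sulfur) with 9 sp² atoms and 10 π electrons from ring double bonds plus a heteroatom lone pair. 10 = 4(2)+2, so the system is aromatic and both rings count as aromatic (benzothiophene).
Ring C has one sp³ carbon, so it is not fully conjugated — not aromatic (cycloheptatriene).
Aromatic: A, B. Total: 2.

2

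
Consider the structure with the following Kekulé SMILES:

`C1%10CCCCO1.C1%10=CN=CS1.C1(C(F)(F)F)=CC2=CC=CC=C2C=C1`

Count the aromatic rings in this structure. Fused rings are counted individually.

3

The SMILES encodes a six-membered saturated ring of five carbons and one oxygen; a five-membered ring with a sulfur at position 1 and a nitrogen at position 3 (in a C=N bond), with two double bonds; two fused six-membered carbon rings, each with three alternating C=C double bonds.
The 6-membered ring with one oxygen has only sp³ atoms, so it is not fully conjugated — not aromatic (tetrahydropyran).
The 5-membered ring with one sulfur and one =N– is planar and fully conjugated; 2 ring double bonds (4 π electrons) plus a heteroatom lone pair (2) give 6 π electrons. 6 = 4(1)+2, so it is aromatic (thiazole).
The fused 6/6-membered bicyclic is a single π system with 10 sp² atoms and 10 π electrons from ring double bonds. 10 = 4(2)+2, so the system is aromatic and both rings count as aromatic (naphthalene).
3 of the 4 rings are aromatic. Total: 3.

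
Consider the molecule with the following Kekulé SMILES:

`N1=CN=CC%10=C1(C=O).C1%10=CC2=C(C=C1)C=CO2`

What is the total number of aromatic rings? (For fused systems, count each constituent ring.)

The SMILES encodes a six-membered ring with nitrogens at positions 1 and 3 and three alternating double bonds; a six-membered carbon ring with three alternating C=C double bonds, fused to a five-membered ring containing one oxygen and two C=C double bonds.
The 6-membered ring with two nitrogens (1,3) is planar and fully conjugated; 3 ring double bonds give 6 π electrons. 6 = 4(1)+2, so it is aromatic (pyrimidine).
The fused 6/5-membered bicyclic (with one oxygen) is a single π system with 9 sp² atoms and 10 π electrons from ring double bonds plus a heteroatom lone pair. 10 = 4(2)+2, so the system is aromatic and both rings count as aromatic (benzofuran).
3 of the 3 rings are aromatic. Total: 3.

3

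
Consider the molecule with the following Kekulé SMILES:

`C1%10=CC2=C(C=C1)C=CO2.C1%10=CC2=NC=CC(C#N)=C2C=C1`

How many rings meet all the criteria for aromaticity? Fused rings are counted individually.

4

The SMILES encodes a six-membered carbon ring with three alternating C=C double bonds, fused to a five-membered ring containing one oxygen and two C=C double bonds; two fused six-membered rings, each with three alternating double bonds; one ring is all carbon and the other has one ring nitrogen.
The fused 6/5-membered bicyclic (with one oxygen) is a single π system with 9 sp² atoms and 10 π electrons from ring double bonds plus a heteroatom lone pair. 10 = 4(2)+2, so the system is aromatic and both rings count as aromatic (benzofuran).
The fused 6/6-membered bicyclic (with one nitrogen) is a single π system with 10 sp² atoms and 10 π electrons from ring double bonds. 10 = 4(2)+2, so the system is aromatic and both rings count as aromatic (quinoline).
4 of the 4 rings are aromatic. Total: 4.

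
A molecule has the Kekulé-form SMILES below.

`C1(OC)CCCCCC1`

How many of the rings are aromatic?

0

The SMILES encodes a seven-membered saturated carbon ring.
The 7-membered ring has only sp³ atoms, so it is not fully conjugated — not aromatic (cycloheptane).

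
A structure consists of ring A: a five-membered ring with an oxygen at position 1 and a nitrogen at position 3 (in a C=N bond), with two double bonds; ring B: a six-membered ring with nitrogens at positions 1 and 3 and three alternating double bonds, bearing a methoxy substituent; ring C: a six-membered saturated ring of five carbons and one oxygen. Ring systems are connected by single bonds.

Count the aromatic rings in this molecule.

Ring A is fully conjugated (every ring atom contributes a p orbital); 2 ring double bonds (4 π electrons) plus a heteroatom lone pair (2) give 6 π electrons. That satisfies 4n+2 with n=1, so ring A is aromatic (oxazole).
Ring B is planar and fully conjugated; 3 ring double bonds give 6 π electrons. That satisfies 4n+2 with n=1, so ring B is aromatic (pyrimidine).
Ring C has only sp³ atoms, so it is not fully conjugated — not aromatic (tetrahydropyran).
Aromatic: A, B. Total: 2.

2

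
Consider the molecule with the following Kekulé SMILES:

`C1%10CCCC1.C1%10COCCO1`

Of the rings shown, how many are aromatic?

The SMILES encodes a five-membered saturated carbon ring; a six-membered saturated ring with oxygens at positions 1 and 4.
The 5-membered ring has only sp³ atoms, so it is not fully conjugated — not aromatic (cyclopentane).
The 6-membered ring with two oxygens (1,4) has only sp³ atoms, so it is not fully conjugated — not aromatic (1,4-dioxane).
None of the rings are aromatic. Total: 0.

0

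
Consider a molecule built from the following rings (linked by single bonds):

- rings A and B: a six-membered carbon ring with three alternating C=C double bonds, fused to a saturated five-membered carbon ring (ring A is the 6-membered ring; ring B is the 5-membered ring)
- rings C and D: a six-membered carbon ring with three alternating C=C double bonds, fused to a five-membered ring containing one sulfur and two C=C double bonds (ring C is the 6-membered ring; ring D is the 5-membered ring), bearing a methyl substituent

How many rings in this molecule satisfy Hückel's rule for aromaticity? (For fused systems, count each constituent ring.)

3

Ring A has a continuous p-orbital overlap around the ring; 3 ring double bonds give 6 π electrons. Since 6 = 4n+2 (n=1), ring A is aromatic (benzene ring).
Ring B has three sp³ carbons, so it is not fully conjugated — not aromatic (cyclopentane ring).
Rings C and D form a fused bicyclic system (with one sulfur) with 9 sp² atoms and 10 π electrons from ring double bonds plus a heteroatom lone pair. 10 = 4(2)+2, so the system is aromatic and both rings count as aromatic (benzothiophene).
Aromatic: A, C, D. Total: 3.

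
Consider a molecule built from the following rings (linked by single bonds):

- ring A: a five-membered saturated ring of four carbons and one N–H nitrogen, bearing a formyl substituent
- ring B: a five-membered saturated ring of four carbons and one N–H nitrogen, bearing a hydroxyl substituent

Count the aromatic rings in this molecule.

Ring A has only sp³ atoms, so it is not fully conjugated — not aromatic (pyrrolidine).
Ring B has only sp³ atoms, so it is not fully conjugated — not aromatic (pyrrolidine).
No ring is aromatic. Total: 0.

0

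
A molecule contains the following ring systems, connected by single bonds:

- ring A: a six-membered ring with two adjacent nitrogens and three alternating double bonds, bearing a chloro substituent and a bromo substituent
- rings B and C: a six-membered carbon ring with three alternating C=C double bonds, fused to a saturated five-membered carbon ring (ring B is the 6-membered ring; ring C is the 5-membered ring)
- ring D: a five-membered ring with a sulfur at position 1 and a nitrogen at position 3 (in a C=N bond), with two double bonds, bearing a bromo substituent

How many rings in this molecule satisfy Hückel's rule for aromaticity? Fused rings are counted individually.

Ring A is planar and fully conjugated; 3 ring double bonds give 6 π electrons. 6 = 4(1)+2, so ring A is aromatic (pyridazine).
Ring B is fully conjugated (every ring atom contributes a p orbital); 3 ring double bonds give 6 π electrons. Since 6 = 4n+2 (n=1), ring B is aromatic (benzene ring).
Ring C has three sp³ carbons, so it is not fully conjugated — not aromatic (cyclopentane ring).
Ring D has a continuous p-orbital overlap around the ring; 2 ring double bonds (4 π electrons) plus a heteroatom lone pair (2) give 6 π electrons. That satisfies 4n+2 with n=1, so ring D is aromatic (thiazole).
Aromatic: A, B, D. Total: 3.

3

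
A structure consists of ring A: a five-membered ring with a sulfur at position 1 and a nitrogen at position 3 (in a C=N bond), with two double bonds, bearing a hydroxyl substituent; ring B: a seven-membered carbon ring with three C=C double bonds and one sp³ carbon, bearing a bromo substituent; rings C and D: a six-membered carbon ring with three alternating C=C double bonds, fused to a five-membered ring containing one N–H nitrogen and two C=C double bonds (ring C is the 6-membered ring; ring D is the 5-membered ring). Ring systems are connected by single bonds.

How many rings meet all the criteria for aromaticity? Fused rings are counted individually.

Ring A is planar and fully conjugated; 2 ring double bonds (4 π electrons) plus a heteroatom lone pair (2) give 6 π electrons. 6 = 4(1)+2, so ring A is aromatic (thiazole).
Ring B has one sp³ carbon, so it is not fully conjugated — not aromatic (cycloheptatriene).
Rings C and D form a fused bicyclic system (with one N–H) with 9 sp² atoms and 10 π electrons from ring double bonds plus a heteroatom lone pair. 10 = 4(2)+2, so the system is aromatic and both rings count as aromatic (indole).
Aromatic: A, C, D. Total: 3.

3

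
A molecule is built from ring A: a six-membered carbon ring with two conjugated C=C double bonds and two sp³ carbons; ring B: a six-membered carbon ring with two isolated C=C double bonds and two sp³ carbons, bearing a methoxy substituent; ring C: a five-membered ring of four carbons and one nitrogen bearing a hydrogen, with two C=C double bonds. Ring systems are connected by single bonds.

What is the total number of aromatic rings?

1

Ring A has two sp³ carbons, so it is not fully conjugated — not aromatic (1,3-cyclohexadiene).
Ring B has two sp³ carbons, so it is not fully conjugated — not aromatic (1,4-cyclohexadiene).
Ring C is planar and fully conjugated; 2 ring double bonds (4 π electrons) plus a heteroatom lone pair (2) give 6 π electrons. Since 6 = 4n+2 (n=1), ring C is aromatic (pyrrole).
Aromatic: C. Total: 1.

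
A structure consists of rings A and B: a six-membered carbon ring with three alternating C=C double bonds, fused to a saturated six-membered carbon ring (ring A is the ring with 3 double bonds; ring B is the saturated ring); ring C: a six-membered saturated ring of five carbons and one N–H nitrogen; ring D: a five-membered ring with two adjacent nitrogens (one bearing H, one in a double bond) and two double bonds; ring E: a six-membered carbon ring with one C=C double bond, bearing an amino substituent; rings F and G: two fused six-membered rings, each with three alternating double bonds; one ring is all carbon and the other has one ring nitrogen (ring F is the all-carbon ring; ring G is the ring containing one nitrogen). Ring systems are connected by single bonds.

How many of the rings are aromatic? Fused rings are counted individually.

4

Ring A has a continuous p-orbital overlap around the ring; 3 ring double bonds give 6 π electrons. That satisfies 4n+2 with n=1, so ring A is aromatic (benzene ring).
Ring B has four sp³ carbons, so it is not fully conjugated — not aromatic (cyclohexane ring).
Ring C has only sp³ atoms, so it is not fully conjugated — not aromatic (piperidine).
Ring D has a continuous p-orbital overlap around the ring; 2 ring double bonds (4 π electrons) plus a heteroatom lone pair (2) give 6 π electrons. That satisfies 4n+2 with n=1, so ring D is aromatic (pyrazole).
Ring E has four sp³ carbons, so it is not fully conjugated — not aromatic (cyclohexene).
Rings F and G form a fused bicyclic system (with one nitrogen) with 10 sp² atoms and 10 π electrons from ring double bonds. 10 = 4(2)+2, so the system is aromatic and both rings count as aromatic (quinoline).
Aromatic: A, D, F, G. Total: 4.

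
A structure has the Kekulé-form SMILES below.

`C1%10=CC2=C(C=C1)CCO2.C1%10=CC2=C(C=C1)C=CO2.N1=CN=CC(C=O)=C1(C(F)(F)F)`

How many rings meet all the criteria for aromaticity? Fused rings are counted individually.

4

The SMILES encodes a six-membered carbon ring with three alternating C=C double bonds, fused to a five-membered ring containing one oxygen and two sp³ carbons; a six-membered carbon ring with three alternating C=C double bonds, fused to a five-membered ring containing one oxygen and two C=C double bonds; a six-membered ring with nitrogens at positions 1 and 3 and three alternating double bonds.
The 6-membered ring is fully conjugated (every ring atom contributes a p orbital); 3 ring double bonds give 6 π electrons. That satisfies 4n+2 with n=1, so it is aromatic (benzene ring).
The 5-membered ring with one oxygen has two sp³ carbons, so it is not fully conjugated — not aromatic (oxolane ring).
The fused 6/5-membered bicyclic (with one oxygen) is a single π system with 9 sp² atoms and 10 π electrons from ring double bonds plus a heteroatom lone pair. 10 = 4(2)+2, so the system is aromatic and both rings count as aromatic (benzofuran).
The 6-membered ring with two nitrogens (1,3) is planar and fully conjugated; 3 ring double bonds give 6 π electrons. Since 6 = 4n+2 (n=1), it is aromatic (pyrimidine).
4 of the 5 rings are aromatic. Total: 4.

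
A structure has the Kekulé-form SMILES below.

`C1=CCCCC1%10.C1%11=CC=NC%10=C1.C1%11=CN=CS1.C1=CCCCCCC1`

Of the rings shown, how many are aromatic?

2

The SMILES encodes a six-membered carbon ring with one C=C double bond; a six-membered ring of five carbons and one nitrogen with three alternating double bonds; a five-membered ring with a sulfur at position 1 and a nitrogen at position 3 (in a C=N bond), with two double bonds; an eight-membered carbon ring with one C=C double bond.
The 6-membered ring has four sp³ carbons, so it is not fully conjugated — not aromatic (cyclohexene).
The 6-membered ring with one nitrogen has a continuous p-orbital overlap around the ring; 3 ring double bonds give 6 π electrons. That satisfies 4n+2 with n=1, so it is aromatic (pyridine).
The 5-membered ring with one sulfur and one =N– is fully conjugated (every ring atom contributes a p orbital); 2 ring double bonds (4 π electrons) plus a heteroatom lone pair (2) give 6 π electrons. 6 = 4(1)+2, so it is aromatic (thiazole).
The 8-membered ring has six sp³ carbons, so it is not fully conjugated — not aromatic (cyclooctene).
2 of the 4 rings are aromatic. Total: 2.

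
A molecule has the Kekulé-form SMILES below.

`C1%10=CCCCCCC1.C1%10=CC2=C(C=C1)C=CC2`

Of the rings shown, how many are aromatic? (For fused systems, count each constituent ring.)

The SMILES encodes an eight-membered carbon ring with one C=C double bond; a six-membered carbon ring with three alternating C=C double bonds, fused to a five-membered carbon ring containing one C=C double bond and one sp³ carbon.
The 8-membered ring has six sp³ carbons, so it is not fully conjugated — not aromatic (cyclooctene).
The 6-membered ring has a continuous p-orbital overlap around the ring; 3 ring double bonds give 6 π electrons. Since 6 = 4n+2 (n=1), it is aromatic (benzene ring).
The 5-membered ring has one sp³ carbon, so it is not fully conjugated — not aromatic (cyclopentene ring).
1 of the 3 rings is aromatic. Total: 1.

1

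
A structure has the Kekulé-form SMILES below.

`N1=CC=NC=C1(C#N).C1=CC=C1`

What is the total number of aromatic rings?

1

The SMILES encodes a six-membered ring with nitrogens at positions 1 and 4 and three alternating double bonds; a four-membered carbon ring with two alternating C=C double bonds.
The 6-membered ring with two nitrogens (1,4) is fully conjugated (every ring atom contributes a p orbital); 3 ring double bonds give 6 π electrons. Since 6 = 4n+2 (n=1), it is aromatic (pyrazine).
The 4-membered ring has only sp² ring atoms; a planar conformation would have a fully conjugated π system of 4 electrons. But 4 = 4(1), which is 4n not 4n+2, so it is not aromatic (cyclobutadiene) — cyclobutadiene is antiaromatic and distorts to a rectangle.
1 of the 2 rings is aromatic. Total: 1.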